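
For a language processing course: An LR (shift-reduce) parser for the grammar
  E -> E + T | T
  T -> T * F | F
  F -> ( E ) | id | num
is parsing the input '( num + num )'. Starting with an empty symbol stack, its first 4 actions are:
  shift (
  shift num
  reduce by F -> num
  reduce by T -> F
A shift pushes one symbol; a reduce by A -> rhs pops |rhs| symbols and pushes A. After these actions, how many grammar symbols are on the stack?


Tracking the symbol stack through each action:
  Action 1: shift '(' : push -> stack = [(] (size 1)
  Action 2: shift 'num' : push -> stack = [(, num] (size 2)
  Action 3: reduce by F -> num : pop 1, push F -> stack = [(, F] (size 2)
  Action 4: reduce by T -> F : pop 1, push T -> stack = [(, T] (size 2)
Final stack size: 2

2


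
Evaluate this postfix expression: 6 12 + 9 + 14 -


Processing tokens left to right:
Push 6, Push 12
Pop 6 and 12, compute 6 + 12 = 18, push 18
Push 9
Pop 18 and 9, compute 18 + 9 = 27, push 27
Push 14
Pop 27 and 14, compute 27 - 14 = 13, push 13
Stack result: 13

13


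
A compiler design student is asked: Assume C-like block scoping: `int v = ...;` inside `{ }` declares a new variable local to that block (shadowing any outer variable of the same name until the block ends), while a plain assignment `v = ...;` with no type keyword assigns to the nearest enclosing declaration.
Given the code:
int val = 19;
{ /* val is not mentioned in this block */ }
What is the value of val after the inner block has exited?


Analyzing scoping rules:
Outer scope: declares val = 19
Inner block: val is neither redeclared nor assigned -> unchanged
After the block -> 19
Result: 19

19


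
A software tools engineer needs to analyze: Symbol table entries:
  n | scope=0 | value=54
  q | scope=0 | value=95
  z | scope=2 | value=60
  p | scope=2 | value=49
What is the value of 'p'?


Searching symbol table for 'p':
  n | scope=0 | value=54
  q | scope=0 | value=95
  z | scope=2 | value=60
  p | scope=2 | value=49 <- MATCH
Found 'p' at scope 2 with value 49

49


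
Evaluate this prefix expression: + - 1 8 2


Parsing prefix expression: + - 1 8 2
Step 1: Innermost operation '- 1 8'
  1 - 8 = -7
Step 2: Outer operation '+ [-7] 2'
  -7 + 2 = -5

-5


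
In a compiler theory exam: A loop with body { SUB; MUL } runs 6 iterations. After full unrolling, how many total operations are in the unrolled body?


Loop body operations: SUB, MUL (2 ops per iteration)
Unrolling 6 iterations:
  Iteration 1: SUB, MUL (2 ops)
  Iteration 2: SUB, MUL (2 ops)
  Iteration 3: SUB, MUL (2 ops)
  Iteration 4: SUB, MUL (2 ops)
  Iteration 5: SUB, MUL (2 ops)
  Iteration 6: SUB, MUL (2 ops)
Total: 6 iterations * 2 ops/iter = 12 operations

12


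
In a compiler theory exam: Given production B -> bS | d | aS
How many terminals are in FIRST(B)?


Production: B -> bS | d | aS
Examining each alternative for leading terminals:
  B -> bS : first terminal = 'b'
  B -> d : first terminal = 'd'
  B -> aS : first terminal = 'a'
FIRST(B) = {a, b, d}
Count: 3

3


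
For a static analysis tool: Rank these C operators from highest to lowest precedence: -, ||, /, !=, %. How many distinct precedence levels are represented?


Looking up precedence for each operator:
  - -> precedence 5
  || -> precedence 1
  / -> precedence 6
  != -> precedence 3
  % -> precedence 6
Sorted highest to lowest: /, %, -, !=, ||
Distinct precedence values: [6, 5, 3, 1]
Number of distinct levels: 4

4


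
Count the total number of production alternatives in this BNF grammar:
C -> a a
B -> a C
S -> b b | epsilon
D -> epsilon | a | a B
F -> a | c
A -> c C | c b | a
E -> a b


Counting alternatives per rule:
  C: 1 alternative(s)
  B: 1 alternative(s)
  S: 2 alternative(s)
  D: 3 alternative(s)
  F: 2 alternative(s)
  A: 3 alternative(s)
  E: 1 alternative(s)
Sum: 1 + 1 + 2 + 3 + 2 + 3 + 1 = 13

13


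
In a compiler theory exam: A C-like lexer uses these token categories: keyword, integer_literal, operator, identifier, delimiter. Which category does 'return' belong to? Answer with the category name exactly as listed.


Token: 'return'
Checking categories:
  identifier: no
  integer_literal: no
  operator: no
  keyword: YES
  delimiter: no
Category: keyword

keyword


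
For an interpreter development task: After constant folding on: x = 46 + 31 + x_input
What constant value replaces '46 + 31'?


Identifying constant sub-expression:
  Original: x = 46 + 31 + x_input
  46 and 31 are both compile-time constants
  Evaluating: 46 + 31 = 77
  After folding: x = 77 + x_input

77


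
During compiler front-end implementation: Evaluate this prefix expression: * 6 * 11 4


Parsing prefix expression: * 6 * 11 4
Step 1: Innermost operation '* 11 4'
  11 * 4 = 44
Step 2: Outer operation '* 6 [44]'
  6 * 44 = 264

264


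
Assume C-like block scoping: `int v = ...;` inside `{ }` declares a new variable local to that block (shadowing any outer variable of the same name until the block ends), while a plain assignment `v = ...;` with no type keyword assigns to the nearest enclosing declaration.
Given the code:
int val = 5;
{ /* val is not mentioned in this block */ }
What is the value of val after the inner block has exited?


Analyzing scoping rules:
Outer scope: declares val = 5
Inner block: val is neither redeclared nor assigned -> unchanged
After the block -> 5
Result: 5

5


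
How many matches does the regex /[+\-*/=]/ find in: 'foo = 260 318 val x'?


Pattern: /[+\-*/=]/ (operators)
Input: 'foo = 260 318 val x'
Scanning for matches:
  Match 1: '='
Total matches: 1

1


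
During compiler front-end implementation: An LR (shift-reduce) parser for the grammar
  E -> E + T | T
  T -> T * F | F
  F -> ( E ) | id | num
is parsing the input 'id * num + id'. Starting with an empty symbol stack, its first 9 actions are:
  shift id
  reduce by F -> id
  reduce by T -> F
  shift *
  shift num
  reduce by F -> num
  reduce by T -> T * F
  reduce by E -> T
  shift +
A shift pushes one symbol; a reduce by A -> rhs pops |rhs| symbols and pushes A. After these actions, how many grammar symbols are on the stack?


Tracking the symbol stack through each action:
  Action 1: shift 'id' : push -> stack = [id] (size 1)
  Action 2: reduce by F -> id : pop 1, push F -> stack = [F] (size 1)
  Action 3: reduce by T -> F : pop 1, push T -> stack = [T] (size 1)
  Action 4: shift '*' : push -> stack = [T, *] (size 2)
  Action 5: shift 'num' : push -> stack = [T, *, num] (size 3)
  Action 6: reduce by F -> num : pop 1, push F -> stack = [T, *, F] (size 3)
  Action 7: reduce by T -> T * F : pop 3, push T -> stack = [T] (size 1)
  Action 8: reduce by E -> T : pop 1, push E -> stack = [E] (size 1)
  Action 9: shift '+' : push -> stack = [E, +] (size 2)
Final stack size: 2

2


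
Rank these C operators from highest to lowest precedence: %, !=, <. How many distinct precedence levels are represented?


Looking up precedence for each operator:
  % -> precedence 6
  != -> precedence 3
  < -> precedence 4
Sorted highest to lowest: %, <, !=
Distinct precedence values: [6, 4, 3]
Number of distinct levels: 3

3


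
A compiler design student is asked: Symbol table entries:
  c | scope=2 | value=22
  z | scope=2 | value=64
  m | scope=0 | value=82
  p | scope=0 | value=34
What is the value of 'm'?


Searching symbol table for 'm':
  c | scope=2 | value=22
  z | scope=2 | value=64
  m | scope=0 | value=82 <- MATCH
  p | scope=0 | value=34
Found 'm' at scope 0 with value 82

82


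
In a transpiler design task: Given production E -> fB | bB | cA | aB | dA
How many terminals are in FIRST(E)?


Production: E -> fB | bB | cA | aB | dA
Examining each alternative for leading terminals:
  E -> fB : first terminal = 'f'
  E -> bB : first terminal = 'b'
  E -> cA : first terminal = 'c'
  E -> aB : first terminal = 'a'
  E -> dA : first terminal = 'd'
FIRST(E) = {a, b, c, d, f}
Count: 5

5


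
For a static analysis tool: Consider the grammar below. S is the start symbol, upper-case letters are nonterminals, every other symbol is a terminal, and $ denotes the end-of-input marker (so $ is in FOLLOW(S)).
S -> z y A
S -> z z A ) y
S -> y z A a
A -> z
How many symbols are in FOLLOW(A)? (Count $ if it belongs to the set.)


S is the start symbol and does not occur in any rule body, so FOLLOW(S) = {$}.
Examining every occurrence of A in a rule body:
  S -> z y A : A is at the right end -> add FOLLOW(S) = {$}
  S -> z z A ) y : A is followed by terminal ')' -> add ')'
  S -> y z A a : A is followed by terminal 'a' -> add 'a'
  A -> z : A does not occur in the body -> contributes nothing
FOLLOW(A) = {), a, $}
Count: 3

3


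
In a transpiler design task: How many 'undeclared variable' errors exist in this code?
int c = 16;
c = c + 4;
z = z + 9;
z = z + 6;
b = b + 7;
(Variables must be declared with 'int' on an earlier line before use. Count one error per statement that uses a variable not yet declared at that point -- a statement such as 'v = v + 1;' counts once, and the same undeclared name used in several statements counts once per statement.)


Scanning code line by line:
  Line 1: declare 'c' -> declared = ['c']
  Line 2: use 'c' -> OK (declared)
  Line 3: use 'z' -> ERROR (undeclared)
  Line 4: use 'z' -> ERROR (undeclared)
  Line 5: use 'b' -> ERROR (undeclared)
Total undeclared variable errors: 3

3


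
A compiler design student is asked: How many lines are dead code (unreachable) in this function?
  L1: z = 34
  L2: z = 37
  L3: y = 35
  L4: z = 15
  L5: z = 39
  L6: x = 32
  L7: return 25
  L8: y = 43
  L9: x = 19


Analyzing control flow:
  L1: reachable (before return)
  L2: reachable (before return)
  L3: reachable (before return)
  L4: reachable (before return)
  L5: reachable (before return)
  L6: reachable (before return)
  L7: reachable (return statement)
  L8: DEAD (after return at L7)
  L9: DEAD (after return at L7)
Return at L7, total lines = 9
Dead lines: L8 through L9
Count: 2

2


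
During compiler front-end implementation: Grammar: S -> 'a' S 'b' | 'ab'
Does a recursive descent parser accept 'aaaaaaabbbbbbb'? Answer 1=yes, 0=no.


Grammar accepts strings of the form a^n b^n (n >= 1)
Word: 'aaaaaaabbbbbbb'
Counting: 7 a's and 7 b's
Check: 7 == 7? Yes
Derivation (S -> aSb applied 6 time(s), then S -> ab): S => aSb => aaSbb => aaaSbbb => aaaaSbbbb => aaaaaSbbbbb => aaaaaaSbbbbbb => aaaaaaabbbbbbb
Accepted

1


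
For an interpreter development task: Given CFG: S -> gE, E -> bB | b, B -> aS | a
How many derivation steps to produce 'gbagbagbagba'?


Grammar: S -> gE, E -> bB | b, B -> aS | a
Deriving 'gbagbagbagba':
Step 1: S -> gE => gE
Step 2: E -> bB => gbB
Step 3: B -> aS => gbaS
Step 4: S -> gE => gbagE
Step 5: E -> bB => gbagbB
Step 6: B -> aS => gbagbaS
Step 7: S -> gE => gbagbagE
Step 8: E -> bB => gbagbagbB
Step 9: B -> aS => gbagbagbaS
Step 10: S -> gE => gbagbagbagE
Step 11: E -> bB => gbagbagbagbB
Step 12: B -> a => gbagbagbagba
Total derivation steps: 12

12


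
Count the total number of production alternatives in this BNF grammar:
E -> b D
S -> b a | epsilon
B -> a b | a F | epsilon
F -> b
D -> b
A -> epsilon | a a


Counting alternatives per rule:
  E: 1 alternative(s)
  S: 2 alternative(s)
  B: 3 alternative(s)
  F: 1 alternative(s)
  D: 1 alternative(s)
  A: 2 alternative(s)
Sum: 1 + 2 + 3 + 1 + 1 + 2 = 10

10


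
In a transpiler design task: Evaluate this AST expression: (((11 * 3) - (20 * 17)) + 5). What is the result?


Expression: (((11 * 3) - (20 * 17)) + 5)
Evaluating step by step:
  11 * 3 = 33
  20 * 17 = 340
  33 - 340 = -307
  -307 + 5 = -302
Result: -302

-302


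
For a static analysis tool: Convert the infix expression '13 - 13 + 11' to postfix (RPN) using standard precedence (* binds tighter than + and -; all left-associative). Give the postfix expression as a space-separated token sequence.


Applying the shunting-yard algorithm:
  Operand 13 -> output
  Push '-' onto operator stack -> op-stack: [-]
  Operand 13 -> output
  See '+' (prec 1); top '-' (prec 1) >= it -> pop '-' to output
  Push '+' onto operator stack -> op-stack: [+]
  Operand 11 -> output
  End of input: pop '+' to output
Postfix result: 13 13 - 11 +

13 13 - 11 +


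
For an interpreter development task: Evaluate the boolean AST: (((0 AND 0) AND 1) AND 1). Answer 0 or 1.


Step 1: Evaluate inner node
  0 AND 0 = 0
Step 2: Evaluate next node
  0 AND 1 = 0
Step 3: Evaluate root node
  0 AND 1 = 0

0


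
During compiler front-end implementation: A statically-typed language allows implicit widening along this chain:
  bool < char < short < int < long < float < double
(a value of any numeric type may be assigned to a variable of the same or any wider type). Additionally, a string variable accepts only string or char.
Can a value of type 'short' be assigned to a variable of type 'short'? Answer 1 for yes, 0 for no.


Target variable type: short
Source value type: short
Numeric ranks: short=2, short=2
Widening allowed iff rank(source) <= rank(target): 2 <= 2? Yes
Result: 1

1


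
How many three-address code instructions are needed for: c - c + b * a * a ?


Expression: c - c + b * a * a
Generating three-address code (respecting * over +/- precedence):
  Instruction 1: t1 = b * a
  Instruction 2: t2 = t1 * a
  Instruction 3: t3 = c - c
  Instruction 4: t4 = t3 + t2
Total instructions: 4

4


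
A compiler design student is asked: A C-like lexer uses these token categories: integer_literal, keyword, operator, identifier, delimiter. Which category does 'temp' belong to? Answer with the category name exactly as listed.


Token: 'temp'
Checking categories:
  identifier: YES
  integer_literal: no
  operator: no
  keyword: no
  delimiter: no
Category: identifier

identifier


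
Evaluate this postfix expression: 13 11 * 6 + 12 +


Processing tokens left to right:
Push 13, Push 11
Pop 13 and 11, compute 13 * 11 = 143, push 143
Push 6
Pop 143 and 6, compute 143 + 6 = 149, push 149
Push 12
Pop 149 and 12, compute 149 + 12 = 161, push 161
Stack result: 161

161


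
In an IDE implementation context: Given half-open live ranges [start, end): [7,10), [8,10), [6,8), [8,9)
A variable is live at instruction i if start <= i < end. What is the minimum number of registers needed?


Live ranges:
  Var0: [7, 10)
  Var1: [8, 10)
  Var2: [6, 8)
  Var3: [8, 9)
Sweep-line events (position, delta, active):
  pos=6 start -> active=1
  pos=7 start -> active=2
  pos=8 end -> active=1
  pos=8 start -> active=2
  pos=8 start -> active=3
  pos=9 end -> active=2
  pos=10 end -> active=1
  pos=10 end -> active=0
Maximum simultaneous active: 3
Minimum registers needed: 3

3


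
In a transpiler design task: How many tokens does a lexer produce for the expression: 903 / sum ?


Scanning '903 / sum'
Token 1: '903' -> integer_literal
Token 2: '/' -> operator
Token 3: 'sum' -> identifier
Total tokens: 3

3


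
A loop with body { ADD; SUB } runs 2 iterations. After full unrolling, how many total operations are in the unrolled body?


Loop body operations: ADD, SUB (2 ops per iteration)
Unrolling 2 iterations:
  Iteration 1: ADD, SUB (2 ops)
  Iteration 2: ADD, SUB (2 ops)
Total: 2 iterations * 2 ops/iter = 4 operations

4


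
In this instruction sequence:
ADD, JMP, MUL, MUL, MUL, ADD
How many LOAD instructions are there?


Scanning instruction sequence for LOAD:
  Position 1: ADD
  Position 2: JMP
  Position 3: MUL
  Position 4: MUL
  Position 5: MUL
  Position 6: ADD
Matches at positions: []
Total LOAD count: 0

0


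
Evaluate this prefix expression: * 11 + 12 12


Parsing prefix expression: * 11 + 12 12
Step 1: Innermost operation '+ 12 12'
  12 + 12 = 24
Step 2: Outer operation '* 11 [24]'
  11 * 24 = 264

264


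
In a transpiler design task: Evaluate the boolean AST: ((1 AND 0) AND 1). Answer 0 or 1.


Step 1: Evaluate inner node
  1 AND 0 = 0
Step 2: Evaluate root node
  0 AND 1 = 0

0


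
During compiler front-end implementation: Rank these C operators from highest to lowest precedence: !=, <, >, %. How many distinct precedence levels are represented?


Looking up precedence for each operator:
  != -> precedence 3
  < -> precedence 4
  > -> precedence 4
  % -> precedence 6
Sorted highest to lowest: %, <, >, !=
Distinct precedence values: [6, 4, 3]
Number of distinct levels: 3

3


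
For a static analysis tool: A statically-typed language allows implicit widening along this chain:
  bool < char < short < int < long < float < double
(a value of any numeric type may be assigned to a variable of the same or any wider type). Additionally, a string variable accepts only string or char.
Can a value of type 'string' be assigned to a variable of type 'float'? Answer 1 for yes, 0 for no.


Target variable type: float
Source value type: string
Rule: string cannot widen to any numeric type
Result: 0

0


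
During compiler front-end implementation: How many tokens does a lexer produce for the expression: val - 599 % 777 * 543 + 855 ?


Scanning 'val - 599 % 777 * 543 + 855'
Token 1: 'val' -> identifier
Token 2: '-' -> operator
Token 3: '599' -> integer_literal
Token 4: '%' -> operator
Token 5: '777' -> integer_literal
Token 6: '*' -> operator
Token 7: '543' -> integer_literal
Token 8: '+' -> operator
Token 9: '855' -> integer_literal
Total tokens: 9

9


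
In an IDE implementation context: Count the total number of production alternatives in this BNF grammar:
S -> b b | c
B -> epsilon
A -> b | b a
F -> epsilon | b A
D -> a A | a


Counting alternatives per rule:
  S: 2 alternative(s)
  B: 1 alternative(s)
  A: 2 alternative(s)
  F: 2 alternative(s)
  D: 2 alternative(s)
Sum: 2 + 1 + 2 + 2 + 2 = 9

9


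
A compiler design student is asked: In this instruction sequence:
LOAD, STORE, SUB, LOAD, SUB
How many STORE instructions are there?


Scanning instruction sequence for STORE:
  Position 1: LOAD
  Position 2: STORE <- MATCH
  Position 3: SUB
  Position 4: LOAD
  Position 5: SUB
Matches at positions: [2]
Total STORE count: 1

1


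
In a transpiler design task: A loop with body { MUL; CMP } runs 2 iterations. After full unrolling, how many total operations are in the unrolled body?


Loop body operations: MUL, CMP (2 ops per iteration)
Unrolling 2 iterations:
  Iteration 1: MUL, CMP (2 ops)
  Iteration 2: MUL, CMP (2 ops)
Total: 2 iterations * 2 ops/iter = 4 operations

4


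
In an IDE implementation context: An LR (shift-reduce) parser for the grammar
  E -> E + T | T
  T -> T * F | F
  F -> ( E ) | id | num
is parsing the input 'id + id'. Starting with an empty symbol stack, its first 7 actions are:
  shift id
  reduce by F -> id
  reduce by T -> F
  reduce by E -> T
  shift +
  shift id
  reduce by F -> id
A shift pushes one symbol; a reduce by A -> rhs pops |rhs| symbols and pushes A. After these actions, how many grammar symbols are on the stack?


Tracking the symbol stack through each action:
  Action 1: shift 'id' : push -> stack = [id] (size 1)
  Action 2: reduce by F -> id : pop 1, push F -> stack = [F] (size 1)
  Action 3: reduce by T -> F : pop 1, push T -> stack = [T] (size 1)
  Action 4: reduce by E -> T : pop 1, push E -> stack = [E] (size 1)
  Action 5: shift '+' : push -> stack = [E, +] (size 2)
  Action 6: shift 'id' : push -> stack = [E, +, id] (size 3)
  Action 7: reduce by F -> id : pop 1, push F -> stack = [E, +, F] (size 3)
Final stack size: 3

3


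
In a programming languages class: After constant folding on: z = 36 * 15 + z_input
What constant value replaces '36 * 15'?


Identifying constant sub-expression:
  Original: z = 36 * 15 + z_input
  36 and 15 are both compile-time constants
  Evaluating: 36 * 15 = 540
  After folding: z = 540 + z_input

540


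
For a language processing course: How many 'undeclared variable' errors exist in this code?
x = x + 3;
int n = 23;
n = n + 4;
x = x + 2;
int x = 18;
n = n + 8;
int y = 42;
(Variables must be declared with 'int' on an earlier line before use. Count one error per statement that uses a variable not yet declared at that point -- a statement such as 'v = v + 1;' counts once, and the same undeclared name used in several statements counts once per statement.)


Scanning code line by line:
  Line 1: use 'x' -> ERROR (undeclared)
  Line 2: declare 'n' -> declared = ['n']
  Line 3: use 'n' -> OK (declared)
  Line 4: use 'x' -> ERROR (undeclared)
  Line 5: declare 'x' -> declared = ['n', 'x']
  Line 6: use 'n' -> OK (declared)
  Line 7: declare 'y' -> declared = ['n', 'x', 'y']
Total undeclared variable errors: 2

2


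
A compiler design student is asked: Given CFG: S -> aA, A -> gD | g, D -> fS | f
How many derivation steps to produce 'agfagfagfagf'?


Grammar: S -> aA, A -> gD | g, D -> fS | f
Deriving 'agfagfagfagf':
Step 1: S -> aA => aA
Step 2: A -> gD => agD
Step 3: D -> fS => agfS
Step 4: S -> aA => agfaA
Step 5: A -> gD => agfagD
Step 6: D -> fS => agfagfS
Step 7: S -> aA => agfagfaA
Step 8: A -> gD => agfagfagD
Step 9: D -> fS => agfagfagfS
Step 10: S -> aA => agfagfagfaA
Step 11: A -> gD => agfagfagfagD
Step 12: D -> f => agfagfagfagf
Total derivation steps: 12

12


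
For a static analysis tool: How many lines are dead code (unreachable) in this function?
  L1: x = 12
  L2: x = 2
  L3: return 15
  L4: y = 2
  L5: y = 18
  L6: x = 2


Analyzing control flow:
  L1: reachable (before return)
  L2: reachable (before return)
  L3: reachable (return statement)
  L4: DEAD (after return at L3)
  L5: DEAD (after return at L3)
  L6: DEAD (after return at L3)
Return at L3, total lines = 6
Dead lines: L4 through L6
Count: 3

3


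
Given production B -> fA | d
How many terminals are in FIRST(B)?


Production: B -> fA | d
Examining each alternative for leading terminals:
  B -> fA : first terminal = 'f'
  B -> d : first terminal = 'd'
FIRST(B) = {d, f}
Count: 2

2


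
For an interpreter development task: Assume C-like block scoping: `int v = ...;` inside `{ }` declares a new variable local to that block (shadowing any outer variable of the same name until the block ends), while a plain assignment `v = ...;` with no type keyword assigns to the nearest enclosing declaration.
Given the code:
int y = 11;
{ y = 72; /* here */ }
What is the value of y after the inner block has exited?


Analyzing scoping rules:
Outer scope: declares y = 11
Inner block: 'y = 72;' has no type keyword, so it is an assignment to the outer y (no shadowing)
The assignment changed the outer variable itself, so the new value persists after the block -> 72
Result: 72

72


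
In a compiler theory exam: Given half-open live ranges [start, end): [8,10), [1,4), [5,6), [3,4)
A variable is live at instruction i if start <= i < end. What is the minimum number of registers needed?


Live ranges:
  Var0: [8, 10)
  Var1: [1, 4)
  Var2: [5, 6)
  Var3: [3, 4)
Sweep-line events (position, delta, active):
  pos=1 start -> active=1
  pos=3 start -> active=2
  pos=4 end -> active=1
  pos=4 end -> active=0
  pos=5 start -> active=1
  pos=6 end -> active=0
  pos=8 start -> active=1
  pos=10 end -> active=0
Maximum simultaneous active: 2
Minimum registers needed: 2

2


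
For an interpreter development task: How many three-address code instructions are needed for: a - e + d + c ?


Expression: a - e + d + c
Generating three-address code (respecting * over +/- precedence):
  Instruction 1: t1 = a - e
  Instruction 2: t2 = t1 + d
  Instruction 3: t3 = t2 + c
Total instructions: 3

3


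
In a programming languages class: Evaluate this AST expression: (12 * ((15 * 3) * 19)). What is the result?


Expression: (12 * ((15 * 3) * 19))
Evaluating step by step:
  15 * 3 = 45
  45 * 19 = 855
  12 * 855 = 10260
Result: 10260

10260


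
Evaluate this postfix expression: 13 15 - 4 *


Processing tokens left to right:
Push 13, Push 15
Pop 13 and 15, compute 13 - 15 = -2, push -2
Push 4
Pop -2 and 4, compute -2 * 4 = -8, push -8
Stack result: -8

-8


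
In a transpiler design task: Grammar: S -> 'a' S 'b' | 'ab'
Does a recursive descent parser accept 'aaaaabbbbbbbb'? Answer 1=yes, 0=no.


Grammar accepts strings of the form a^n b^n (n >= 1)
Word: 'aaaaabbbbbbbb'
Counting: 5 a's and 8 b's
Check: 5 == 8? No
Mismatch: a-count != b-count
Rejected

0


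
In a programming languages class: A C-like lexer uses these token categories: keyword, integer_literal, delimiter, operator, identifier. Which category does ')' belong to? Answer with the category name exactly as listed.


Token: ')'
Checking categories:
  identifier: no
  integer_literal: no
  operator: no
  keyword: no
  delimiter: YES
Category: delimiter

delimiter


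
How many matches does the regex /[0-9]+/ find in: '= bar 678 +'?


Pattern: /[0-9]+/ (int literals)
Input: '= bar 678 +'
Scanning for matches:
  Match 1: '678'
Total matches: 1

1


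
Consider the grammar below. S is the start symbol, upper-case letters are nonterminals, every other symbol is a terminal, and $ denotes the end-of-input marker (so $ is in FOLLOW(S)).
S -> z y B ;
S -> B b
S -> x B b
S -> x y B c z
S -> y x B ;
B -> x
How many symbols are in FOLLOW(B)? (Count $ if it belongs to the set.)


S is the start symbol and does not occur in any rule body, so FOLLOW(S) = {$}.
Examining every occurrence of B in a rule body:
  S -> z y B ; : B is followed by terminal ';' -> add ';'
  S -> B b : B is followed by terminal 'b' -> add 'b'
  S -> x B b : B is followed by terminal 'b' -> add 'b' (already in the set)
  S -> x y B c z : B is followed by terminal 'c' -> add 'c'
  S -> y x B ; : B is followed by terminal ';' -> add ';' (already in the set)
  B -> x : B does not occur in the body -> contributes nothing
FOLLOW(B) = {;, b, c}
Count: 3

3


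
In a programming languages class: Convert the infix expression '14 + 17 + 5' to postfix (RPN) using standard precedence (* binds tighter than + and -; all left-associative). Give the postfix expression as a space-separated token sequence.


Applying the shunting-yard algorithm:
  Operand 14 -> output
  Push '+' onto operator stack -> op-stack: [+]
  Operand 17 -> output
  See '+' (prec 1); top '+' (prec 1) >= it -> pop '+' to output
  Push '+' onto operator stack -> op-stack: [+]
  Operand 5 -> output
  End of input: pop '+' to output
Postfix result: 14 17 + 5 +

14 17 + 5 +


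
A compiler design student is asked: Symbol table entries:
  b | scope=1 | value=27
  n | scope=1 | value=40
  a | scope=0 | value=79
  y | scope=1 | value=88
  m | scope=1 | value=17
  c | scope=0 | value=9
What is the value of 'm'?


Searching symbol table for 'm':
  b | scope=1 | value=27
  n | scope=1 | value=40
  a | scope=0 | value=79
  y | scope=1 | value=88
  m | scope=1 | value=17 <- MATCH
  c | scope=0 | value=9
Found 'm' at scope 1 with value 17

17


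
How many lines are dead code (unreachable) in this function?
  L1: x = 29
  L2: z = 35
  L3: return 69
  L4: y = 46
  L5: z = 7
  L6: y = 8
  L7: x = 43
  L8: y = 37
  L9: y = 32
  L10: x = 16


Analyzing control flow:
  L1: reachable (before return)
  L2: reachable (before return)
  L3: reachable (return statement)
  L4: DEAD (after return at L3)
  L5: DEAD (after return at L3)
  L6: DEAD (after return at L3)
  L7: DEAD (after return at L3)
  L8: DEAD (after return at L3)
  L9: DEAD (after return at L3)
  L10: DEAD (after return at L3)
Return at L3, total lines = 10
Dead lines: L4 through L10
Count: 7

7


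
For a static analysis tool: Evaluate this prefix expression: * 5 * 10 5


Parsing prefix expression: * 5 * 10 5
Step 1: Innermost operation '* 10 5'
  10 * 5 = 50
Step 2: Outer operation '* 5 [50]'
  5 * 50 = 250

250


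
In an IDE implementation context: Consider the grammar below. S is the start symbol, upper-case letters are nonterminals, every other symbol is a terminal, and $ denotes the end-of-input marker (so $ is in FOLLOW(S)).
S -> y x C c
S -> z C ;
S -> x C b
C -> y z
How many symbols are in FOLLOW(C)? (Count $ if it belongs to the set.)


S is the start symbol and does not occur in any rule body, so FOLLOW(S) = {$}.
Examining every occurrence of C in a rule body:
  S -> y x C c : C is followed by terminal 'c' -> add 'c'
  S -> z C ; : C is followed by terminal ';' -> add ';'
  S -> x C b : C is followed by terminal 'b' -> add 'b'
  C -> y z : C does not occur in the body -> contributes nothing
FOLLOW(C) = {;, b, c}
Count: 3

3


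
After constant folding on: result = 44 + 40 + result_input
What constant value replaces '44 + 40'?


Identifying constant sub-expression:
  Original: result = 44 + 40 + result_input
  44 and 40 are both compile-time constants
  Evaluating: 44 + 40 = 84
  After folding: result = 84 + result_input

84


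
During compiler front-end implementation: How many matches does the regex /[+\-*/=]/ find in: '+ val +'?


Pattern: /[+\-*/=]/ (operators)
Input: '+ val +'
Scanning for matches:
  Match 1: '+'
  Match 2: '+'
Total matches: 2

2


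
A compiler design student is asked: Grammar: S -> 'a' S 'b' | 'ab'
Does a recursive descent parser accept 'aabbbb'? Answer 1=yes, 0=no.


Grammar accepts strings of the form a^n b^n (n >= 1)
Word: 'aabbbb'
Counting: 2 a's and 4 b's
Check: 2 == 4? No
Mismatch: a-count != b-count
Rejected

0


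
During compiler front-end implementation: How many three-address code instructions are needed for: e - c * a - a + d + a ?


Expression: e - c * a - a + d + a
Generating three-address code (respecting * over +/- precedence):
  Instruction 1: t1 = c * a
  Instruction 2: t2 = e - t1
  Instruction 3: t3 = t2 - a
  Instruction 4: t4 = t3 + d
  Instruction 5: t5 = t4 + a
Total instructions: 5

5


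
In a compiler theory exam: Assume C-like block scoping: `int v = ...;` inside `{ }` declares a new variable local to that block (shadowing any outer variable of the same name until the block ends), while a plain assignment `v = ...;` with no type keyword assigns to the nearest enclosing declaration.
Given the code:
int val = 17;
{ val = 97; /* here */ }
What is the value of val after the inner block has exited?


Analyzing scoping rules:
Outer scope: declares val = 17
Inner block: 'val = 97;' has no type keyword, so it is an assignment to the outer val (no shadowing)
The assignment changed the outer variable itself, so the new value persists after the block -> 97
Result: 97

97


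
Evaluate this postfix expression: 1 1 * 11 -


Processing tokens left to right:
Push 1, Push 1
Pop 1 and 1, compute 1 * 1 = 1, push 1
Push 11
Pop 1 and 11, compute 1 - 11 = -10, push -10
Stack result: -10

-10


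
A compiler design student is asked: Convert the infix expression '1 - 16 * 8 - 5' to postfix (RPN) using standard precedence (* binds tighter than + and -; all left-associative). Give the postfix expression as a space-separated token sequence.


Applying the shunting-yard algorithm:
  Operand 1 -> output
  Push '-' onto operator stack -> op-stack: [-]
  Operand 16 -> output
  Push '*' onto operator stack -> op-stack: [-, *]
  Operand 8 -> output
  See '-' (prec 1); top '*' (prec 2) >= it -> pop '*' to output
  See '-' (prec 1); top '-' (prec 1) >= it -> pop '-' to output
  Push '-' onto operator stack -> op-stack: [-]
  Operand 5 -> output
  End of input: pop '-' to output
Postfix result: 1 16 8 * - 5 -

1 16 8 * - 5 -


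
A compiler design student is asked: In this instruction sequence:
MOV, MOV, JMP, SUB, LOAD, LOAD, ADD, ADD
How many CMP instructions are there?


Scanning instruction sequence for CMP:
  Position 1: MOV
  Position 2: MOV
  Position 3: JMP
  Position 4: SUB
  Position 5: LOAD
  Position 6: LOAD
  Position 7: ADD
  Position 8: ADD
Matches at positions: []
Total CMP count: 0

0


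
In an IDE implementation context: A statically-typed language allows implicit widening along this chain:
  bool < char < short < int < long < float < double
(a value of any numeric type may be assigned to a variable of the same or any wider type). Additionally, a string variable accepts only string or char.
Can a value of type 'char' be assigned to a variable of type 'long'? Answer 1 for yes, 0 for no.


Target variable type: long
Source value type: char
Numeric ranks: char=1, long=4
Widening allowed iff rank(source) <= rank(target): 1 <= 4? Yes
Result: 1

1


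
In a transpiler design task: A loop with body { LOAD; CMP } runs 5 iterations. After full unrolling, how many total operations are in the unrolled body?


Loop body operations: LOAD, CMP (2 ops per iteration)
Unrolling 5 iterations:
  Iteration 1: LOAD, CMP (2 ops)
  Iteration 2: LOAD, CMP (2 ops)
  Iteration 3: LOAD, CMP (2 ops)
  Iteration 4: LOAD, CMP (2 ops)
  Iteration 5: LOAD, CMP (2 ops)
Total: 5 iterations * 2 ops/iter = 10 operations

10


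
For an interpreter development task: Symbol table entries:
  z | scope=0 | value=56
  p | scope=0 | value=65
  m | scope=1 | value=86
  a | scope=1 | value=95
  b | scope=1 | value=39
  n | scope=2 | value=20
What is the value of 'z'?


Searching symbol table for 'z':
  z | scope=0 | value=56 <- MATCH
  p | scope=0 | value=65
  m | scope=1 | value=86
  a | scope=1 | value=95
  b | scope=1 | value=39
  n | scope=2 | value=20
Found 'z' at scope 0 with value 56

56


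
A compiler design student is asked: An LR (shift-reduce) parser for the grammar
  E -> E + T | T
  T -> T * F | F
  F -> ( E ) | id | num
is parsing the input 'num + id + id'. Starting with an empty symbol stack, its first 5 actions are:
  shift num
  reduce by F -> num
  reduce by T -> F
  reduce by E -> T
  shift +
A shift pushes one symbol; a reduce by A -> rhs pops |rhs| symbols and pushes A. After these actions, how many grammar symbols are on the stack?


Tracking the symbol stack through each action:
  Action 1: shift 'num' : push -> stack = [num] (size 1)
  Action 2: reduce by F -> num : pop 1, push F -> stack = [F] (size 1)
  Action 3: reduce by T -> F : pop 1, push T -> stack = [T] (size 1)
  Action 4: reduce by E -> T : pop 1, push E -> stack = [E] (size 1)
  Action 5: shift '+' : push -> stack = [E, +] (size 2)
Final stack size: 2

2


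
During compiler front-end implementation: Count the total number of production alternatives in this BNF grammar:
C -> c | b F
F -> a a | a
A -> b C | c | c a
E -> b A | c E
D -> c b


Counting alternatives per rule:
  C: 2 alternative(s)
  F: 2 alternative(s)
  A: 3 alternative(s)
  E: 2 alternative(s)
  D: 1 alternative(s)
Sum: 2 + 2 + 3 + 2 + 1 = 10

10


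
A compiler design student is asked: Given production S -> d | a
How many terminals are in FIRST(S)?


Production: S -> d | a
Examining each alternative for leading terminals:
  S -> d : first terminal = 'd'
  S -> a : first terminal = 'a'
FIRST(S) = {a, d}
Count: 2

2


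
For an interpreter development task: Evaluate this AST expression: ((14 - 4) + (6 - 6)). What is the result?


Expression: ((14 - 4) + (6 - 6))
Evaluating step by step:
  14 - 4 = 10
  6 - 6 = 0
  10 + 0 = 10
Result: 10

10


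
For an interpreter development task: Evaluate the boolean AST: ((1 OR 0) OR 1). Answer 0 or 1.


Step 1: Evaluate inner node
  1 OR 0 = 1
Step 2: Evaluate root node
  1 OR 1 = 1

1


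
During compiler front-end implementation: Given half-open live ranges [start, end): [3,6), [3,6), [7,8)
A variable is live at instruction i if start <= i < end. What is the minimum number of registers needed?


Live ranges:
  Var0: [3, 6)
  Var1: [3, 6)
  Var2: [7, 8)
Sweep-line events (position, delta, active):
  pos=3 start -> active=1
  pos=3 start -> active=2
  pos=6 end -> active=1
  pos=6 end -> active=0
  pos=7 start -> active=1
  pos=8 end -> active=0
Maximum simultaneous active: 2
Minimum registers needed: 2

2


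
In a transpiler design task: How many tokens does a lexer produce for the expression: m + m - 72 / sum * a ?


Scanning 'm + m - 72 / sum * a'
Token 1: 'm' -> identifier
Token 2: '+' -> operator
Token 3: 'm' -> identifier
Token 4: '-' -> operator
Token 5: '72' -> integer_literal
Token 6: '/' -> operator
Token 7: 'sum' -> identifier
Token 8: '*' -> operator
Token 9: 'a' -> identifier
Total tokens: 9

9


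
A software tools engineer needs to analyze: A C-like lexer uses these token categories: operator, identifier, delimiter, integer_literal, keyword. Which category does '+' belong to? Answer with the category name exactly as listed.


Token: '+'
Checking categories:
  identifier: no
  integer_literal: no
  operator: YES
  keyword: no
  delimiter: no
Category: operator

operator


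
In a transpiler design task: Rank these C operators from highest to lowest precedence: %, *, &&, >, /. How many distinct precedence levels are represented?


Looking up precedence for each operator:
  % -> precedence 6
  * -> precedence 6
  && -> precedence 2
  > -> precedence 4
  / -> precedence 6
Sorted highest to lowest: %, *, /, >, &&
Distinct precedence values: [6, 4, 2]
Number of distinct levels: 3

3


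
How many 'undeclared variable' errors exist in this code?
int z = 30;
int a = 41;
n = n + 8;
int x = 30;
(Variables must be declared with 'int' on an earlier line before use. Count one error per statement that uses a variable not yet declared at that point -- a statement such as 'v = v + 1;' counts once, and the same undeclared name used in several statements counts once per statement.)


Scanning code line by line:
  Line 1: declare 'z' -> declared = ['z']
  Line 2: declare 'a' -> declared = ['a', 'z']
  Line 3: use 'n' -> ERROR (undeclared)
  Line 4: declare 'x' -> declared = ['a', 'x', 'z']
Total undeclared variable errors: 1

1


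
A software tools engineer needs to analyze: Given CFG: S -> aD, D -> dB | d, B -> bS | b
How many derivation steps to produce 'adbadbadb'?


Grammar: S -> aD, D -> dB | d, B -> bS | b
Deriving 'adbadbadb':
Step 1: S -> aD => aD
Step 2: D -> dB => adB
Step 3: B -> bS => adbS
Step 4: S -> aD => adbaD
Step 5: D -> dB => adbadB
Step 6: B -> bS => adbadbS
Step 7: S -> aD => adbadbaD
Step 8: D -> dB => adbadbadB
Step 9: B -> b => adbadbadb
Total derivation steps: 9

9


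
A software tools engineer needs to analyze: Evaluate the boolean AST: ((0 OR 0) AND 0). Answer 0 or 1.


Step 1: Evaluate inner node
  0 OR 0 = 0
Step 2: Evaluate root node
  0 AND 0 = 0

0


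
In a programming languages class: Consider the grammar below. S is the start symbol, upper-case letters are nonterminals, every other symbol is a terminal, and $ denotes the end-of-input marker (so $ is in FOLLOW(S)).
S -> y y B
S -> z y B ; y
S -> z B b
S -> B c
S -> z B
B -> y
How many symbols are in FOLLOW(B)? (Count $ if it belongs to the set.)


S is the start symbol and does not occur in any rule body, so FOLLOW(S) = {$}.
Examining every occurrence of B in a rule body:
  S -> y y B : B is at the right end -> add FOLLOW(S) = {$}
  S -> z y B ; y : B is followed by terminal ';' -> add ';'
  S -> z B b : B is followed by terminal 'b' -> add 'b'
  S -> B c : B is followed by terminal 'c' -> add 'c'
  S -> z B : B is at the right end -> add FOLLOW(S) = {$} (already in the set)
  B -> y : B does not occur in the body -> contributes nothing
FOLLOW(B) = {;, b, c, $}
Count: 4

4


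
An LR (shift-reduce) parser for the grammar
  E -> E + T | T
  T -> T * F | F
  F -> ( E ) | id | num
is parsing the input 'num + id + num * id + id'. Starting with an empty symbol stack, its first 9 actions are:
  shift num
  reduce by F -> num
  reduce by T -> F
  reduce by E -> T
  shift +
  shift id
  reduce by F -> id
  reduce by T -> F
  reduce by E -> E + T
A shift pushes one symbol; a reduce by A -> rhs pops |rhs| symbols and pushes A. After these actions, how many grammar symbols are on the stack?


Tracking the symbol stack through each action:
  Action 1: shift 'num' : push -> stack = [num] (size 1)
  Action 2: reduce by F -> num : pop 1, push F -> stack = [F] (size 1)
  Action 3: reduce by T -> F : pop 1, push T -> stack = [T] (size 1)
  Action 4: reduce by E -> T : pop 1, push E -> stack = [E] (size 1)
  Action 5: shift '+' : push -> stack = [E, +] (size 2)
  Action 6: shift 'id' : push -> stack = [E, +, id] (size 3)
  Action 7: reduce by F -> id : pop 1, push F -> stack = [E, +, F] (size 3)
  Action 8: reduce by T -> F : pop 1, push T -> stack = [E, +, T] (size 3)
  Action 9: reduce by E -> E + T : pop 3, push E -> stack = [E] (size 1)
Final stack size: 1

1
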